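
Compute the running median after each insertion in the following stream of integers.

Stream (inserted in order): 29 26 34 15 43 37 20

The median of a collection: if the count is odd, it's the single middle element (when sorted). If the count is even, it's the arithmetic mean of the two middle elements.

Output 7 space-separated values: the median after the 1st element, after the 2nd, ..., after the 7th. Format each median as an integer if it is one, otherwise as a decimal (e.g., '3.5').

Answer: 29 27.5 29 27.5 29 31.5 29

Derivation:
Step 1: insert 29 -> lo=[29] (size 1, max 29) hi=[] (size 0) -> median=29
Step 2: insert 26 -> lo=[26] (size 1, max 26) hi=[29] (size 1, min 29) -> median=27.5
Step 3: insert 34 -> lo=[26, 29] (size 2, max 29) hi=[34] (size 1, min 34) -> median=29
Step 4: insert 15 -> lo=[15, 26] (size 2, max 26) hi=[29, 34] (size 2, min 29) -> median=27.5
Step 5: insert 43 -> lo=[15, 26, 29] (size 3, max 29) hi=[34, 43] (size 2, min 34) -> median=29
Step 6: insert 37 -> lo=[15, 26, 29] (size 3, max 29) hi=[34, 37, 43] (size 3, min 34) -> median=31.5
Step 7: insert 20 -> lo=[15, 20, 26, 29] (size 4, max 29) hi=[34, 37, 43] (size 3, min 34) -> median=29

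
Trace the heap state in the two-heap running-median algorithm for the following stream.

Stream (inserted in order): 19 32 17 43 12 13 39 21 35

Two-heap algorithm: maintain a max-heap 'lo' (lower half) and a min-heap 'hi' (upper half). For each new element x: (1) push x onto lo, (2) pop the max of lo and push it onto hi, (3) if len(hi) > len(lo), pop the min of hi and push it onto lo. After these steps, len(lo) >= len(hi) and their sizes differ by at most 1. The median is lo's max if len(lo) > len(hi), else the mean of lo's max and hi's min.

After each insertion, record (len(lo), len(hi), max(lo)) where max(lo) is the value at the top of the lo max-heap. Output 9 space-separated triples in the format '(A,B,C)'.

Answer: (1,0,19) (1,1,19) (2,1,19) (2,2,19) (3,2,19) (3,3,17) (4,3,19) (4,4,19) (5,4,21)

Derivation:
Step 1: insert 19 -> lo=[19] hi=[] -> (len(lo)=1, len(hi)=0, max(lo)=19)
Step 2: insert 32 -> lo=[19] hi=[32] -> (len(lo)=1, len(hi)=1, max(lo)=19)
Step 3: insert 17 -> lo=[17, 19] hi=[32] -> (len(lo)=2, len(hi)=1, max(lo)=19)
Step 4: insert 43 -> lo=[17, 19] hi=[32, 43] -> (len(lo)=2, len(hi)=2, max(lo)=19)
Step 5: insert 12 -> lo=[12, 17, 19] hi=[32, 43] -> (len(lo)=3, len(hi)=2, max(lo)=19)
Step 6: insert 13 -> lo=[12, 13, 17] hi=[19, 32, 43] -> (len(lo)=3, len(hi)=3, max(lo)=17)
Step 7: insert 39 -> lo=[12, 13, 17, 19] hi=[32, 39, 43] -> (len(lo)=4, len(hi)=3, max(lo)=19)
Step 8: insert 21 -> lo=[12, 13, 17, 19] hi=[21, 32, 39, 43] -> (len(lo)=4, len(hi)=4, max(lo)=19)
Step 9: insert 35 -> lo=[12, 13, 17, 19, 21] hi=[32, 35, 39, 43] -> (len(lo)=5, len(hi)=4, max(lo)=21)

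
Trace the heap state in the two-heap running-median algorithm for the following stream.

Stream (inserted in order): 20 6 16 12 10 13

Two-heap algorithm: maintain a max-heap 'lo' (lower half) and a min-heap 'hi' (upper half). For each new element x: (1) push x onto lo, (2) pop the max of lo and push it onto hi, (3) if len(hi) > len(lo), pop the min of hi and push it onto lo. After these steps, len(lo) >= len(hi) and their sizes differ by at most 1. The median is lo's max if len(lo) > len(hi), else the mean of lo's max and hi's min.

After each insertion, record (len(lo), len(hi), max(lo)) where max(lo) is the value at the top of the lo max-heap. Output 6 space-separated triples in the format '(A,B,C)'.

Answer: (1,0,20) (1,1,6) (2,1,16) (2,2,12) (3,2,12) (3,3,12)

Derivation:
Step 1: insert 20 -> lo=[20] hi=[] -> (len(lo)=1, len(hi)=0, max(lo)=20)
Step 2: insert 6 -> lo=[6] hi=[20] -> (len(lo)=1, len(hi)=1, max(lo)=6)
Step 3: insert 16 -> lo=[6, 16] hi=[20] -> (len(lo)=2, len(hi)=1, max(lo)=16)
Step 4: insert 12 -> lo=[6, 12] hi=[16, 20] -> (len(lo)=2, len(hi)=2, max(lo)=12)
Step 5: insert 10 -> lo=[6, 10, 12] hi=[16, 20] -> (len(lo)=3, len(hi)=2, max(lo)=12)
Step 6: insert 13 -> lo=[6, 10, 12] hi=[13, 16, 20] -> (len(lo)=3, len(hi)=3, max(lo)=12)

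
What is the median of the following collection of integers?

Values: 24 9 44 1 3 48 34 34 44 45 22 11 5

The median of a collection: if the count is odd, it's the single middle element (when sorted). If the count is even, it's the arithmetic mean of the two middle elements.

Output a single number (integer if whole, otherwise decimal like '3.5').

Step 1: insert 24 -> lo=[24] (size 1, max 24) hi=[] (size 0) -> median=24
Step 2: insert 9 -> lo=[9] (size 1, max 9) hi=[24] (size 1, min 24) -> median=16.5
Step 3: insert 44 -> lo=[9, 24] (size 2, max 24) hi=[44] (size 1, min 44) -> median=24
Step 4: insert 1 -> lo=[1, 9] (size 2, max 9) hi=[24, 44] (size 2, min 24) -> median=16.5
Step 5: insert 3 -> lo=[1, 3, 9] (size 3, max 9) hi=[24, 44] (size 2, min 24) -> median=9
Step 6: insert 48 -> lo=[1, 3, 9] (size 3, max 9) hi=[24, 44, 48] (size 3, min 24) -> median=16.5
Step 7: insert 34 -> lo=[1, 3, 9, 24] (size 4, max 24) hi=[34, 44, 48] (size 3, min 34) -> median=24
Step 8: insert 34 -> lo=[1, 3, 9, 24] (size 4, max 24) hi=[34, 34, 44, 48] (size 4, min 34) -> median=29
Step 9: insert 44 -> lo=[1, 3, 9, 24, 34] (size 5, max 34) hi=[34, 44, 44, 48] (size 4, min 34) -> median=34
Step 10: insert 45 -> lo=[1, 3, 9, 24, 34] (size 5, max 34) hi=[34, 44, 44, 45, 48] (size 5, min 34) -> median=34
Step 11: insert 22 -> lo=[1, 3, 9, 22, 24, 34] (size 6, max 34) hi=[34, 44, 44, 45, 48] (size 5, min 34) -> median=34
Step 12: insert 11 -> lo=[1, 3, 9, 11, 22, 24] (size 6, max 24) hi=[34, 34, 44, 44, 45, 48] (size 6, min 34) -> median=29
Step 13: insert 5 -> lo=[1, 3, 5, 9, 11, 22, 24] (size 7, max 24) hi=[34, 34, 44, 44, 45, 48] (size 6, min 34) -> median=24

Answer: 24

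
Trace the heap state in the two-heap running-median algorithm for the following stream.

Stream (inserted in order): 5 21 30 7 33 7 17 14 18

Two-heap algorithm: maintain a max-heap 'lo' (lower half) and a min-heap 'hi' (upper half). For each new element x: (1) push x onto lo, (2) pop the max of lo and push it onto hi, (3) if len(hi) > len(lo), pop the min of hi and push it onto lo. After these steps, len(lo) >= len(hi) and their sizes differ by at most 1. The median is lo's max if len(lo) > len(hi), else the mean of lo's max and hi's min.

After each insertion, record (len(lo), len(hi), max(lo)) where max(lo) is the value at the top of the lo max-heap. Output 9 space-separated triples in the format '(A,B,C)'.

Answer: (1,0,5) (1,1,5) (2,1,21) (2,2,7) (3,2,21) (3,3,7) (4,3,17) (4,4,14) (5,4,17)

Derivation:
Step 1: insert 5 -> lo=[5] hi=[] -> (len(lo)=1, len(hi)=0, max(lo)=5)
Step 2: insert 21 -> lo=[5] hi=[21] -> (len(lo)=1, len(hi)=1, max(lo)=5)
Step 3: insert 30 -> lo=[5, 21] hi=[30] -> (len(lo)=2, len(hi)=1, max(lo)=21)
Step 4: insert 7 -> lo=[5, 7] hi=[21, 30] -> (len(lo)=2, len(hi)=2, max(lo)=7)
Step 5: insert 33 -> lo=[5, 7, 21] hi=[30, 33] -> (len(lo)=3, len(hi)=2, max(lo)=21)
Step 6: insert 7 -> lo=[5, 7, 7] hi=[21, 30, 33] -> (len(lo)=3, len(hi)=3, max(lo)=7)
Step 7: insert 17 -> lo=[5, 7, 7, 17] hi=[21, 30, 33] -> (len(lo)=4, len(hi)=3, max(lo)=17)
Step 8: insert 14 -> lo=[5, 7, 7, 14] hi=[17, 21, 30, 33] -> (len(lo)=4, len(hi)=4, max(lo)=14)
Step 9: insert 18 -> lo=[5, 7, 7, 14, 17] hi=[18, 21, 30, 33] -> (len(lo)=5, len(hi)=4, max(lo)=17)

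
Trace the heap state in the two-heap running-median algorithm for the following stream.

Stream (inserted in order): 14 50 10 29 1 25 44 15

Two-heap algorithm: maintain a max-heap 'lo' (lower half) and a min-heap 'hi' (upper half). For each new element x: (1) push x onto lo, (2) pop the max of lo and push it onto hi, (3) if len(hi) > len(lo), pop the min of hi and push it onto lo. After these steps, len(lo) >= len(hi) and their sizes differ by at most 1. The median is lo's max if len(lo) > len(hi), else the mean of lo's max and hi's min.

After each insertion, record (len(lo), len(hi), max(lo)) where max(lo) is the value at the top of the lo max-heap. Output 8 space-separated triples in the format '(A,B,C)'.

Step 1: insert 14 -> lo=[14] hi=[] -> (len(lo)=1, len(hi)=0, max(lo)=14)
Step 2: insert 50 -> lo=[14] hi=[50] -> (len(lo)=1, len(hi)=1, max(lo)=14)
Step 3: insert 10 -> lo=[10, 14] hi=[50] -> (len(lo)=2, len(hi)=1, max(lo)=14)
Step 4: insert 29 -> lo=[10, 14] hi=[29, 50] -> (len(lo)=2, len(hi)=2, max(lo)=14)
Step 5: insert 1 -> lo=[1, 10, 14] hi=[29, 50] -> (len(lo)=3, len(hi)=2, max(lo)=14)
Step 6: insert 25 -> lo=[1, 10, 14] hi=[25, 29, 50] -> (len(lo)=3, len(hi)=3, max(lo)=14)
Step 7: insert 44 -> lo=[1, 10, 14, 25] hi=[29, 44, 50] -> (len(lo)=4, len(hi)=3, max(lo)=25)
Step 8: insert 15 -> lo=[1, 10, 14, 15] hi=[25, 29, 44, 50] -> (len(lo)=4, len(hi)=4, max(lo)=15)

Answer: (1,0,14) (1,1,14) (2,1,14) (2,2,14) (3,2,14) (3,3,14) (4,3,25) (4,4,15)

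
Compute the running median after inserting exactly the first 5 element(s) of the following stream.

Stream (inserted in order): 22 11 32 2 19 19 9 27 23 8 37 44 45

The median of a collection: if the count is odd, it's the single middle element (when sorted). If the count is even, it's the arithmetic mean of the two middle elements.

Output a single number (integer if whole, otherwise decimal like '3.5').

Answer: 19

Derivation:
Step 1: insert 22 -> lo=[22] (size 1, max 22) hi=[] (size 0) -> median=22
Step 2: insert 11 -> lo=[11] (size 1, max 11) hi=[22] (size 1, min 22) -> median=16.5
Step 3: insert 32 -> lo=[11, 22] (size 2, max 22) hi=[32] (size 1, min 32) -> median=22
Step 4: insert 2 -> lo=[2, 11] (size 2, max 11) hi=[22, 32] (size 2, min 22) -> median=16.5
Step 5: insert 19 -> lo=[2, 11, 19] (size 3, max 19) hi=[22, 32] (size 2, min 22) -> median=19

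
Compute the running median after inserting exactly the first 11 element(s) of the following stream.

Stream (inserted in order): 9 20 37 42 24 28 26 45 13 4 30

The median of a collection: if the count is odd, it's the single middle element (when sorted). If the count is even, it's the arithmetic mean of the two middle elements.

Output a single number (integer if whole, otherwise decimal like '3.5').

Answer: 26

Derivation:
Step 1: insert 9 -> lo=[9] (size 1, max 9) hi=[] (size 0) -> median=9
Step 2: insert 20 -> lo=[9] (size 1, max 9) hi=[20] (size 1, min 20) -> median=14.5
Step 3: insert 37 -> lo=[9, 20] (size 2, max 20) hi=[37] (size 1, min 37) -> median=20
Step 4: insert 42 -> lo=[9, 20] (size 2, max 20) hi=[37, 42] (size 2, min 37) -> median=28.5
Step 5: insert 24 -> lo=[9, 20, 24] (size 3, max 24) hi=[37, 42] (size 2, min 37) -> median=24
Step 6: insert 28 -> lo=[9, 20, 24] (size 3, max 24) hi=[28, 37, 42] (size 3, min 28) -> median=26
Step 7: insert 26 -> lo=[9, 20, 24, 26] (size 4, max 26) hi=[28, 37, 42] (size 3, min 28) -> median=26
Step 8: insert 45 -> lo=[9, 20, 24, 26] (size 4, max 26) hi=[28, 37, 42, 45] (size 4, min 28) -> median=27
Step 9: insert 13 -> lo=[9, 13, 20, 24, 26] (size 5, max 26) hi=[28, 37, 42, 45] (size 4, min 28) -> median=26
Step 10: insert 4 -> lo=[4, 9, 13, 20, 24] (size 5, max 24) hi=[26, 28, 37, 42, 45] (size 5, min 26) -> median=25
Step 11: insert 30 -> lo=[4, 9, 13, 20, 24, 26] (size 6, max 26) hi=[28, 30, 37, 42, 45] (size 5, min 28) -> median=26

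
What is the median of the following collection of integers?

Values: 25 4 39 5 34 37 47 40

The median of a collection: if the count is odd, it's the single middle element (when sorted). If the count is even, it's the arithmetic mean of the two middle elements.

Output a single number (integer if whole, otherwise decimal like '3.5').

Answer: 35.5

Derivation:
Step 1: insert 25 -> lo=[25] (size 1, max 25) hi=[] (size 0) -> median=25
Step 2: insert 4 -> lo=[4] (size 1, max 4) hi=[25] (size 1, min 25) -> median=14.5
Step 3: insert 39 -> lo=[4, 25] (size 2, max 25) hi=[39] (size 1, min 39) -> median=25
Step 4: insert 5 -> lo=[4, 5] (size 2, max 5) hi=[25, 39] (size 2, min 25) -> median=15
Step 5: insert 34 -> lo=[4, 5, 25] (size 3, max 25) hi=[34, 39] (size 2, min 34) -> median=25
Step 6: insert 37 -> lo=[4, 5, 25] (size 3, max 25) hi=[34, 37, 39] (size 3, min 34) -> median=29.5
Step 7: insert 47 -> lo=[4, 5, 25, 34] (size 4, max 34) hi=[37, 39, 47] (size 3, min 37) -> median=34
Step 8: insert 40 -> lo=[4, 5, 25, 34] (size 4, max 34) hi=[37, 39, 40, 47] (size 4, min 37) -> median=35.5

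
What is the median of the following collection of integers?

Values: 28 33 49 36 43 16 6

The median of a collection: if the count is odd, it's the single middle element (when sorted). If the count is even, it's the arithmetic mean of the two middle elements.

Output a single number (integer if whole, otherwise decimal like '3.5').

Answer: 33

Derivation:
Step 1: insert 28 -> lo=[28] (size 1, max 28) hi=[] (size 0) -> median=28
Step 2: insert 33 -> lo=[28] (size 1, max 28) hi=[33] (size 1, min 33) -> median=30.5
Step 3: insert 49 -> lo=[28, 33] (size 2, max 33) hi=[49] (size 1, min 49) -> median=33
Step 4: insert 36 -> lo=[28, 33] (size 2, max 33) hi=[36, 49] (size 2, min 36) -> median=34.5
Step 5: insert 43 -> lo=[28, 33, 36] (size 3, max 36) hi=[43, 49] (size 2, min 43) -> median=36
Step 6: insert 16 -> lo=[16, 28, 33] (size 3, max 33) hi=[36, 43, 49] (size 3, min 36) -> median=34.5
Step 7: insert 6 -> lo=[6, 16, 28, 33] (size 4, max 33) hi=[36, 43, 49] (size 3, min 36) -> median=33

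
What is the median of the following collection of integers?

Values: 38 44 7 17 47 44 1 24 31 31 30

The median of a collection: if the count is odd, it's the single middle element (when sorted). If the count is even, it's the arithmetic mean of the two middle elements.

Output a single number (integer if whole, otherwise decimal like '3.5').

Step 1: insert 38 -> lo=[38] (size 1, max 38) hi=[] (size 0) -> median=38
Step 2: insert 44 -> lo=[38] (size 1, max 38) hi=[44] (size 1, min 44) -> median=41
Step 3: insert 7 -> lo=[7, 38] (size 2, max 38) hi=[44] (size 1, min 44) -> median=38
Step 4: insert 17 -> lo=[7, 17] (size 2, max 17) hi=[38, 44] (size 2, min 38) -> median=27.5
Step 5: insert 47 -> lo=[7, 17, 38] (size 3, max 38) hi=[44, 47] (size 2, min 44) -> median=38
Step 6: insert 44 -> lo=[7, 17, 38] (size 3, max 38) hi=[44, 44, 47] (size 3, min 44) -> median=41
Step 7: insert 1 -> lo=[1, 7, 17, 38] (size 4, max 38) hi=[44, 44, 47] (size 3, min 44) -> median=38
Step 8: insert 24 -> lo=[1, 7, 17, 24] (size 4, max 24) hi=[38, 44, 44, 47] (size 4, min 38) -> median=31
Step 9: insert 31 -> lo=[1, 7, 17, 24, 31] (size 5, max 31) hi=[38, 44, 44, 47] (size 4, min 38) -> median=31
Step 10: insert 31 -> lo=[1, 7, 17, 24, 31] (size 5, max 31) hi=[31, 38, 44, 44, 47] (size 5, min 31) -> median=31
Step 11: insert 30 -> lo=[1, 7, 17, 24, 30, 31] (size 6, max 31) hi=[31, 38, 44, 44, 47] (size 5, min 31) -> median=31

Answer: 31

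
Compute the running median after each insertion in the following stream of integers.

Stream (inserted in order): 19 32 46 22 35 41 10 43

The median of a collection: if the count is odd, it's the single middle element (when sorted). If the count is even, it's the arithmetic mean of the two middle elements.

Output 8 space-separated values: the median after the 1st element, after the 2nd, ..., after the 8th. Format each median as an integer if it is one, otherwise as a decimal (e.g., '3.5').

Step 1: insert 19 -> lo=[19] (size 1, max 19) hi=[] (size 0) -> median=19
Step 2: insert 32 -> lo=[19] (size 1, max 19) hi=[32] (size 1, min 32) -> median=25.5
Step 3: insert 46 -> lo=[19, 32] (size 2, max 32) hi=[46] (size 1, min 46) -> median=32
Step 4: insert 22 -> lo=[19, 22] (size 2, max 22) hi=[32, 46] (size 2, min 32) -> median=27
Step 5: insert 35 -> lo=[19, 22, 32] (size 3, max 32) hi=[35, 46] (size 2, min 35) -> median=32
Step 6: insert 41 -> lo=[19, 22, 32] (size 3, max 32) hi=[35, 41, 46] (size 3, min 35) -> median=33.5
Step 7: insert 10 -> lo=[10, 19, 22, 32] (size 4, max 32) hi=[35, 41, 46] (size 3, min 35) -> median=32
Step 8: insert 43 -> lo=[10, 19, 22, 32] (size 4, max 32) hi=[35, 41, 43, 46] (size 4, min 35) -> median=33.5

Answer: 19 25.5 32 27 32 33.5 32 33.5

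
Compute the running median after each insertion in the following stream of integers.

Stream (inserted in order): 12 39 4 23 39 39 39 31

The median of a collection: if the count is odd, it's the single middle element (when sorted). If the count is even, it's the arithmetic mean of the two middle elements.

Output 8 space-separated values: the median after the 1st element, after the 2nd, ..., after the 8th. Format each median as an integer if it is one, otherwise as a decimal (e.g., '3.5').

Step 1: insert 12 -> lo=[12] (size 1, max 12) hi=[] (size 0) -> median=12
Step 2: insert 39 -> lo=[12] (size 1, max 12) hi=[39] (size 1, min 39) -> median=25.5
Step 3: insert 4 -> lo=[4, 12] (size 2, max 12) hi=[39] (size 1, min 39) -> median=12
Step 4: insert 23 -> lo=[4, 12] (size 2, max 12) hi=[23, 39] (size 2, min 23) -> median=17.5
Step 5: insert 39 -> lo=[4, 12, 23] (size 3, max 23) hi=[39, 39] (size 2, min 39) -> median=23
Step 6: insert 39 -> lo=[4, 12, 23] (size 3, max 23) hi=[39, 39, 39] (size 3, min 39) -> median=31
Step 7: insert 39 -> lo=[4, 12, 23, 39] (size 4, max 39) hi=[39, 39, 39] (size 3, min 39) -> median=39
Step 8: insert 31 -> lo=[4, 12, 23, 31] (size 4, max 31) hi=[39, 39, 39, 39] (size 4, min 39) -> median=35

Answer: 12 25.5 12 17.5 23 31 39 35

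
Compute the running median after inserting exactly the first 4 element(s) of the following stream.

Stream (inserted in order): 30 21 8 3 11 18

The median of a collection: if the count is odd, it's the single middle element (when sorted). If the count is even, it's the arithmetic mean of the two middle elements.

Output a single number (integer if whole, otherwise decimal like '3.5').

Answer: 14.5

Derivation:
Step 1: insert 30 -> lo=[30] (size 1, max 30) hi=[] (size 0) -> median=30
Step 2: insert 21 -> lo=[21] (size 1, max 21) hi=[30] (size 1, min 30) -> median=25.5
Step 3: insert 8 -> lo=[8, 21] (size 2, max 21) hi=[30] (size 1, min 30) -> median=21
Step 4: insert 3 -> lo=[3, 8] (size 2, max 8) hi=[21, 30] (size 2, min 21) -> median=14.5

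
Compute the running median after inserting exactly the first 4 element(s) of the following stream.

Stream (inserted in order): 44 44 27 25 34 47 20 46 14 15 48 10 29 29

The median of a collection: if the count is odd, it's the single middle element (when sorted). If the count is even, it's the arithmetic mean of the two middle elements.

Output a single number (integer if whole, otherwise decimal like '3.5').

Step 1: insert 44 -> lo=[44] (size 1, max 44) hi=[] (size 0) -> median=44
Step 2: insert 44 -> lo=[44] (size 1, max 44) hi=[44] (size 1, min 44) -> median=44
Step 3: insert 27 -> lo=[27, 44] (size 2, max 44) hi=[44] (size 1, min 44) -> median=44
Step 4: insert 25 -> lo=[25, 27] (size 2, max 27) hi=[44, 44] (size 2, min 44) -> median=35.5

Answer: 35.5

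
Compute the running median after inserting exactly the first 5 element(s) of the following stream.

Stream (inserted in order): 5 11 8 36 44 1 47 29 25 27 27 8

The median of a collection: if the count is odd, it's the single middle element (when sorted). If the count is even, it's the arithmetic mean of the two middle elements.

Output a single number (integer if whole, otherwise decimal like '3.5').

Answer: 11

Derivation:
Step 1: insert 5 -> lo=[5] (size 1, max 5) hi=[] (size 0) -> median=5
Step 2: insert 11 -> lo=[5] (size 1, max 5) hi=[11] (size 1, min 11) -> median=8
Step 3: insert 8 -> lo=[5, 8] (size 2, max 8) hi=[11] (size 1, min 11) -> median=8
Step 4: insert 36 -> lo=[5, 8] (size 2, max 8) hi=[11, 36] (size 2, min 11) -> median=9.5
Step 5: insert 44 -> lo=[5, 8, 11] (size 3, max 11) hi=[36, 44] (size 2, min 36) -> median=11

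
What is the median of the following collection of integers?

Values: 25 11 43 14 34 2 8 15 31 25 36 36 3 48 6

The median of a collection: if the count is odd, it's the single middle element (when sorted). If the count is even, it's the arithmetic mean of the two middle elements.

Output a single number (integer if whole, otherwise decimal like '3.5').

Step 1: insert 25 -> lo=[25] (size 1, max 25) hi=[] (size 0) -> median=25
Step 2: insert 11 -> lo=[11] (size 1, max 11) hi=[25] (size 1, min 25) -> median=18
Step 3: insert 43 -> lo=[11, 25] (size 2, max 25) hi=[43] (size 1, min 43) -> median=25
Step 4: insert 14 -> lo=[11, 14] (size 2, max 14) hi=[25, 43] (size 2, min 25) -> median=19.5
Step 5: insert 34 -> lo=[11, 14, 25] (size 3, max 25) hi=[34, 43] (size 2, min 34) -> median=25
Step 6: insert 2 -> lo=[2, 11, 14] (size 3, max 14) hi=[25, 34, 43] (size 3, min 25) -> median=19.5
Step 7: insert 8 -> lo=[2, 8, 11, 14] (size 4, max 14) hi=[25, 34, 43] (size 3, min 25) -> median=14
Step 8: insert 15 -> lo=[2, 8, 11, 14] (size 4, max 14) hi=[15, 25, 34, 43] (size 4, min 15) -> median=14.5
Step 9: insert 31 -> lo=[2, 8, 11, 14, 15] (size 5, max 15) hi=[25, 31, 34, 43] (size 4, min 25) -> median=15
Step 10: insert 25 -> lo=[2, 8, 11, 14, 15] (size 5, max 15) hi=[25, 25, 31, 34, 43] (size 5, min 25) -> median=20
Step 11: insert 36 -> lo=[2, 8, 11, 14, 15, 25] (size 6, max 25) hi=[25, 31, 34, 36, 43] (size 5, min 25) -> median=25
Step 12: insert 36 -> lo=[2, 8, 11, 14, 15, 25] (size 6, max 25) hi=[25, 31, 34, 36, 36, 43] (size 6, min 25) -> median=25
Step 13: insert 3 -> lo=[2, 3, 8, 11, 14, 15, 25] (size 7, max 25) hi=[25, 31, 34, 36, 36, 43] (size 6, min 25) -> median=25
Step 14: insert 48 -> lo=[2, 3, 8, 11, 14, 15, 25] (size 7, max 25) hi=[25, 31, 34, 36, 36, 43, 48] (size 7, min 25) -> median=25
Step 15: insert 6 -> lo=[2, 3, 6, 8, 11, 14, 15, 25] (size 8, max 25) hi=[25, 31, 34, 36, 36, 43, 48] (size 7, min 25) -> median=25

Answer: 25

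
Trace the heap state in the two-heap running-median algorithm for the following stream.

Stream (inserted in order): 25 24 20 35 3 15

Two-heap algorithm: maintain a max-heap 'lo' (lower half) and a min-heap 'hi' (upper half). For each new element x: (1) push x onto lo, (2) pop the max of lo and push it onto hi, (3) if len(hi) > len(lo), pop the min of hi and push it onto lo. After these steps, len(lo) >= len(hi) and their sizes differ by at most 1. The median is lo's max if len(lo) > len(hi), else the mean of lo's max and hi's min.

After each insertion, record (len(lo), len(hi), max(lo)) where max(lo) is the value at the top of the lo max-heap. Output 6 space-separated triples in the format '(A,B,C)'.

Step 1: insert 25 -> lo=[25] hi=[] -> (len(lo)=1, len(hi)=0, max(lo)=25)
Step 2: insert 24 -> lo=[24] hi=[25] -> (len(lo)=1, len(hi)=1, max(lo)=24)
Step 3: insert 20 -> lo=[20, 24] hi=[25] -> (len(lo)=2, len(hi)=1, max(lo)=24)
Step 4: insert 35 -> lo=[20, 24] hi=[25, 35] -> (len(lo)=2, len(hi)=2, max(lo)=24)
Step 5: insert 3 -> lo=[3, 20, 24] hi=[25, 35] -> (len(lo)=3, len(hi)=2, max(lo)=24)
Step 6: insert 15 -> lo=[3, 15, 20] hi=[24, 25, 35] -> (len(lo)=3, len(hi)=3, max(lo)=20)

Answer: (1,0,25) (1,1,24) (2,1,24) (2,2,24) (3,2,24) (3,3,20)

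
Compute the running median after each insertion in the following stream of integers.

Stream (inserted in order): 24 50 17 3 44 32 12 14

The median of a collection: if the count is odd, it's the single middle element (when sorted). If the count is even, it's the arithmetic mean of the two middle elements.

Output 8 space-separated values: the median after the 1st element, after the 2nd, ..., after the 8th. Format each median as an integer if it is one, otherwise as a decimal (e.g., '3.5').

Answer: 24 37 24 20.5 24 28 24 20.5

Derivation:
Step 1: insert 24 -> lo=[24] (size 1, max 24) hi=[] (size 0) -> median=24
Step 2: insert 50 -> lo=[24] (size 1, max 24) hi=[50] (size 1, min 50) -> median=37
Step 3: insert 17 -> lo=[17, 24] (size 2, max 24) hi=[50] (size 1, min 50) -> median=24
Step 4: insert 3 -> lo=[3, 17] (size 2, max 17) hi=[24, 50] (size 2, min 24) -> median=20.5
Step 5: insert 44 -> lo=[3, 17, 24] (size 3, max 24) hi=[44, 50] (size 2, min 44) -> median=24
Step 6: insert 32 -> lo=[3, 17, 24] (size 3, max 24) hi=[32, 44, 50] (size 3, min 32) -> median=28
Step 7: insert 12 -> lo=[3, 12, 17, 24] (size 4, max 24) hi=[32, 44, 50] (size 3, min 32) -> median=24
Step 8: insert 14 -> lo=[3, 12, 14, 17] (size 4, max 17) hi=[24, 32, 44, 50] (size 4, min 24) -> median=20.5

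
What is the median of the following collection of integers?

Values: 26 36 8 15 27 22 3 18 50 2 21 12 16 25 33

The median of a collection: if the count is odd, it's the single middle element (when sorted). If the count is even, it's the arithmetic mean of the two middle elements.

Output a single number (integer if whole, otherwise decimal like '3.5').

Step 1: insert 26 -> lo=[26] (size 1, max 26) hi=[] (size 0) -> median=26
Step 2: insert 36 -> lo=[26] (size 1, max 26) hi=[36] (size 1, min 36) -> median=31
Step 3: insert 8 -> lo=[8, 26] (size 2, max 26) hi=[36] (size 1, min 36) -> median=26
Step 4: insert 15 -> lo=[8, 15] (size 2, max 15) hi=[26, 36] (size 2, min 26) -> median=20.5
Step 5: insert 27 -> lo=[8, 15, 26] (size 3, max 26) hi=[27, 36] (size 2, min 27) -> median=26
Step 6: insert 22 -> lo=[8, 15, 22] (size 3, max 22) hi=[26, 27, 36] (size 3, min 26) -> median=24
Step 7: insert 3 -> lo=[3, 8, 15, 22] (size 4, max 22) hi=[26, 27, 36] (size 3, min 26) -> median=22
Step 8: insert 18 -> lo=[3, 8, 15, 18] (size 4, max 18) hi=[22, 26, 27, 36] (size 4, min 22) -> median=20
Step 9: insert 50 -> lo=[3, 8, 15, 18, 22] (size 5, max 22) hi=[26, 27, 36, 50] (size 4, min 26) -> median=22
Step 10: insert 2 -> lo=[2, 3, 8, 15, 18] (size 5, max 18) hi=[22, 26, 27, 36, 50] (size 5, min 22) -> median=20
Step 11: insert 21 -> lo=[2, 3, 8, 15, 18, 21] (size 6, max 21) hi=[22, 26, 27, 36, 50] (size 5, min 22) -> median=21
Step 12: insert 12 -> lo=[2, 3, 8, 12, 15, 18] (size 6, max 18) hi=[21, 22, 26, 27, 36, 50] (size 6, min 21) -> median=19.5
Step 13: insert 16 -> lo=[2, 3, 8, 12, 15, 16, 18] (size 7, max 18) hi=[21, 22, 26, 27, 36, 50] (size 6, min 21) -> median=18
Step 14: insert 25 -> lo=[2, 3, 8, 12, 15, 16, 18] (size 7, max 18) hi=[21, 22, 25, 26, 27, 36, 50] (size 7, min 21) -> median=19.5
Step 15: insert 33 -> lo=[2, 3, 8, 12, 15, 16, 18, 21] (size 8, max 21) hi=[22, 25, 26, 27, 33, 36, 50] (size 7, min 22) -> median=21

Answer: 21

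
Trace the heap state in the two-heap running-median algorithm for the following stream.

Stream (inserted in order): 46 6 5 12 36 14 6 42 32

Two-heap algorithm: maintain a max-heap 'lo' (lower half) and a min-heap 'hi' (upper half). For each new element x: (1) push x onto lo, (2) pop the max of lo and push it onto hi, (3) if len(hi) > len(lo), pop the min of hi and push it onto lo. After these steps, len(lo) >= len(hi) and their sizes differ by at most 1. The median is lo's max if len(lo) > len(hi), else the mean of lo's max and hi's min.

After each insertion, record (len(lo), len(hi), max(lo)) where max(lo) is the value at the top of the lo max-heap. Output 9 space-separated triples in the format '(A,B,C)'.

Answer: (1,0,46) (1,1,6) (2,1,6) (2,2,6) (3,2,12) (3,3,12) (4,3,12) (4,4,12) (5,4,14)

Derivation:
Step 1: insert 46 -> lo=[46] hi=[] -> (len(lo)=1, len(hi)=0, max(lo)=46)
Step 2: insert 6 -> lo=[6] hi=[46] -> (len(lo)=1, len(hi)=1, max(lo)=6)
Step 3: insert 5 -> lo=[5, 6] hi=[46] -> (len(lo)=2, len(hi)=1, max(lo)=6)
Step 4: insert 12 -> lo=[5, 6] hi=[12, 46] -> (len(lo)=2, len(hi)=2, max(lo)=6)
Step 5: insert 36 -> lo=[5, 6, 12] hi=[36, 46] -> (len(lo)=3, len(hi)=2, max(lo)=12)
Step 6: insert 14 -> lo=[5, 6, 12] hi=[14, 36, 46] -> (len(lo)=3, len(hi)=3, max(lo)=12)
Step 7: insert 6 -> lo=[5, 6, 6, 12] hi=[14, 36, 46] -> (len(lo)=4, len(hi)=3, max(lo)=12)
Step 8: insert 42 -> lo=[5, 6, 6, 12] hi=[14, 36, 42, 46] -> (len(lo)=4, len(hi)=4, max(lo)=12)
Step 9: insert 32 -> lo=[5, 6, 6, 12, 14] hi=[32, 36, 42, 46] -> (len(lo)=5, len(hi)=4, max(lo)=14)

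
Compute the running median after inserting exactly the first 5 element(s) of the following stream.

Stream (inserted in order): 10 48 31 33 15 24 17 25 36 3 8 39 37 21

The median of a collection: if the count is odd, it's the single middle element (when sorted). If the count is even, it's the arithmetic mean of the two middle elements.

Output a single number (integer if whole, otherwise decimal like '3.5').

Answer: 31

Derivation:
Step 1: insert 10 -> lo=[10] (size 1, max 10) hi=[] (size 0) -> median=10
Step 2: insert 48 -> lo=[10] (size 1, max 10) hi=[48] (size 1, min 48) -> median=29
Step 3: insert 31 -> lo=[10, 31] (size 2, max 31) hi=[48] (size 1, min 48) -> median=31
Step 4: insert 33 -> lo=[10, 31] (size 2, max 31) hi=[33, 48] (size 2, min 33) -> median=32
Step 5: insert 15 -> lo=[10, 15, 31] (size 3, max 31) hi=[33, 48] (size 2, min 33) -> median=31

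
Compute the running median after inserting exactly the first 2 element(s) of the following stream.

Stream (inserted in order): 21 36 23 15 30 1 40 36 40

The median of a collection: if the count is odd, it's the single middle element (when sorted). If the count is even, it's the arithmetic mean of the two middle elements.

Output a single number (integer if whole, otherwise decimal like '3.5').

Answer: 28.5

Derivation:
Step 1: insert 21 -> lo=[21] (size 1, max 21) hi=[] (size 0) -> median=21
Step 2: insert 36 -> lo=[21] (size 1, max 21) hi=[36] (size 1, min 36) -> median=28.5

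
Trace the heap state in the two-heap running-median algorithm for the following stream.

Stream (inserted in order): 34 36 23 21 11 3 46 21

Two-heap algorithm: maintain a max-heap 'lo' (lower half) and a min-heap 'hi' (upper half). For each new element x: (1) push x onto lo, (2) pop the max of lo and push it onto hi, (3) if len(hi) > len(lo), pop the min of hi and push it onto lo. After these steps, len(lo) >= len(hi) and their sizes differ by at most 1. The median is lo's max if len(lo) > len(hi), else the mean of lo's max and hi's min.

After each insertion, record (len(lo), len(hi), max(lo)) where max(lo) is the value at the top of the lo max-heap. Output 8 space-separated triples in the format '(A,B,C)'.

Step 1: insert 34 -> lo=[34] hi=[] -> (len(lo)=1, len(hi)=0, max(lo)=34)
Step 2: insert 36 -> lo=[34] hi=[36] -> (len(lo)=1, len(hi)=1, max(lo)=34)
Step 3: insert 23 -> lo=[23, 34] hi=[36] -> (len(lo)=2, len(hi)=1, max(lo)=34)
Step 4: insert 21 -> lo=[21, 23] hi=[34, 36] -> (len(lo)=2, len(hi)=2, max(lo)=23)
Step 5: insert 11 -> lo=[11, 21, 23] hi=[34, 36] -> (len(lo)=3, len(hi)=2, max(lo)=23)
Step 6: insert 3 -> lo=[3, 11, 21] hi=[23, 34, 36] -> (len(lo)=3, len(hi)=3, max(lo)=21)
Step 7: insert 46 -> lo=[3, 11, 21, 23] hi=[34, 36, 46] -> (len(lo)=4, len(hi)=3, max(lo)=23)
Step 8: insert 21 -> lo=[3, 11, 21, 21] hi=[23, 34, 36, 46] -> (len(lo)=4, len(hi)=4, max(lo)=21)

Answer: (1,0,34) (1,1,34) (2,1,34) (2,2,23) (3,2,23) (3,3,21) (4,3,23) (4,4,21)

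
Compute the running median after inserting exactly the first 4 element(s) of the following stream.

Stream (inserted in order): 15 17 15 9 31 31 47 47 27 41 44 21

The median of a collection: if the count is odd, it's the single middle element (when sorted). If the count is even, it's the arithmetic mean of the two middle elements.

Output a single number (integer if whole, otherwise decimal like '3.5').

Answer: 15

Derivation:
Step 1: insert 15 -> lo=[15] (size 1, max 15) hi=[] (size 0) -> median=15
Step 2: insert 17 -> lo=[15] (size 1, max 15) hi=[17] (size 1, min 17) -> median=16
Step 3: insert 15 -> lo=[15, 15] (size 2, max 15) hi=[17] (size 1, min 17) -> median=15
Step 4: insert 9 -> lo=[9, 15] (size 2, max 15) hi=[15, 17] (size 2, min 15) -> median=15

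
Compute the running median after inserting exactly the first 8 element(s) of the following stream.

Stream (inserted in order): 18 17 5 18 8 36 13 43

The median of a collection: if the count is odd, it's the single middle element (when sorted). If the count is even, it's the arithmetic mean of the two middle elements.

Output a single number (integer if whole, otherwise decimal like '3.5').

Step 1: insert 18 -> lo=[18] (size 1, max 18) hi=[] (size 0) -> median=18
Step 2: insert 17 -> lo=[17] (size 1, max 17) hi=[18] (size 1, min 18) -> median=17.5
Step 3: insert 5 -> lo=[5, 17] (size 2, max 17) hi=[18] (size 1, min 18) -> median=17
Step 4: insert 18 -> lo=[5, 17] (size 2, max 17) hi=[18, 18] (size 2, min 18) -> median=17.5
Step 5: insert 8 -> lo=[5, 8, 17] (size 3, max 17) hi=[18, 18] (size 2, min 18) -> median=17
Step 6: insert 36 -> lo=[5, 8, 17] (size 3, max 17) hi=[18, 18, 36] (size 3, min 18) -> median=17.5
Step 7: insert 13 -> lo=[5, 8, 13, 17] (size 4, max 17) hi=[18, 18, 36] (size 3, min 18) -> median=17
Step 8: insert 43 -> lo=[5, 8, 13, 17] (size 4, max 17) hi=[18, 18, 36, 43] (size 4, min 18) -> median=17.5

Answer: 17.5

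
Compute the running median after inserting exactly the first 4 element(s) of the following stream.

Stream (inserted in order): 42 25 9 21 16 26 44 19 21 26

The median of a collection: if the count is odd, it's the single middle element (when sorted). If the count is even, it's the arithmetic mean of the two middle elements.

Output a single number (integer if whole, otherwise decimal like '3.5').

Answer: 23

Derivation:
Step 1: insert 42 -> lo=[42] (size 1, max 42) hi=[] (size 0) -> median=42
Step 2: insert 25 -> lo=[25] (size 1, max 25) hi=[42] (size 1, min 42) -> median=33.5
Step 3: insert 9 -> lo=[9, 25] (size 2, max 25) hi=[42] (size 1, min 42) -> median=25
Step 4: insert 21 -> lo=[9, 21] (size 2, max 21) hi=[25, 42] (size 2, min 25) -> median=23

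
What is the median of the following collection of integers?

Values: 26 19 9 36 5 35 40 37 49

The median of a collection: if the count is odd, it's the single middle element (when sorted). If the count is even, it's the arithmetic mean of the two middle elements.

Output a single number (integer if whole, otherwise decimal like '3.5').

Answer: 35

Derivation:
Step 1: insert 26 -> lo=[26] (size 1, max 26) hi=[] (size 0) -> median=26
Step 2: insert 19 -> lo=[19] (size 1, max 19) hi=[26] (size 1, min 26) -> median=22.5
Step 3: insert 9 -> lo=[9, 19] (size 2, max 19) hi=[26] (size 1, min 26) -> median=19
Step 4: insert 36 -> lo=[9, 19] (size 2, max 19) hi=[26, 36] (size 2, min 26) -> median=22.5
Step 5: insert 5 -> lo=[5, 9, 19] (size 3, max 19) hi=[26, 36] (size 2, min 26) -> median=19
Step 6: insert 35 -> lo=[5, 9, 19] (size 3, max 19) hi=[26, 35, 36] (size 3, min 26) -> median=22.5
Step 7: insert 40 -> lo=[5, 9, 19, 26] (size 4, max 26) hi=[35, 36, 40] (size 3, min 35) -> median=26
Step 8: insert 37 -> lo=[5, 9, 19, 26] (size 4, max 26) hi=[35, 36, 37, 40] (size 4, min 35) -> median=30.5
Step 9: insert 49 -> lo=[5, 9, 19, 26, 35] (size 5, max 35) hi=[36, 37, 40, 49] (size 4, min 36) -> median=35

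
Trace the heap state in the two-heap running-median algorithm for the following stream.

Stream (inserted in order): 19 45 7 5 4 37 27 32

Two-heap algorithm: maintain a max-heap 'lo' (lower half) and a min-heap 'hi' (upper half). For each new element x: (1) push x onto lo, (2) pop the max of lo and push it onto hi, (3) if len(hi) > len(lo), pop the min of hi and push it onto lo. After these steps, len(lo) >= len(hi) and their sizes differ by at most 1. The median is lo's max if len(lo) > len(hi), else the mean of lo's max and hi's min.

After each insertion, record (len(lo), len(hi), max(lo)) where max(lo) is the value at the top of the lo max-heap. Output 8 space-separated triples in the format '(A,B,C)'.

Step 1: insert 19 -> lo=[19] hi=[] -> (len(lo)=1, len(hi)=0, max(lo)=19)
Step 2: insert 45 -> lo=[19] hi=[45] -> (len(lo)=1, len(hi)=1, max(lo)=19)
Step 3: insert 7 -> lo=[7, 19] hi=[45] -> (len(lo)=2, len(hi)=1, max(lo)=19)
Step 4: insert 5 -> lo=[5, 7] hi=[19, 45] -> (len(lo)=2, len(hi)=2, max(lo)=7)
Step 5: insert 4 -> lo=[4, 5, 7] hi=[19, 45] -> (len(lo)=3, len(hi)=2, max(lo)=7)
Step 6: insert 37 -> lo=[4, 5, 7] hi=[19, 37, 45] -> (len(lo)=3, len(hi)=3, max(lo)=7)
Step 7: insert 27 -> lo=[4, 5, 7, 19] hi=[27, 37, 45] -> (len(lo)=4, len(hi)=3, max(lo)=19)
Step 8: insert 32 -> lo=[4, 5, 7, 19] hi=[27, 32, 37, 45] -> (len(lo)=4, len(hi)=4, max(lo)=19)

Answer: (1,0,19) (1,1,19) (2,1,19) (2,2,7) (3,2,7) (3,3,7) (4,3,19) (4,4,19)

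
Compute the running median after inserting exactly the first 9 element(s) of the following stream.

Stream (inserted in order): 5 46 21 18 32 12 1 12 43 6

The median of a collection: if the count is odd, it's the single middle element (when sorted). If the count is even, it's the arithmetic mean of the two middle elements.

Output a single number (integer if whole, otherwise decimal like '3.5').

Answer: 18

Derivation:
Step 1: insert 5 -> lo=[5] (size 1, max 5) hi=[] (size 0) -> median=5
Step 2: insert 46 -> lo=[5] (size 1, max 5) hi=[46] (size 1, min 46) -> median=25.5
Step 3: insert 21 -> lo=[5, 21] (size 2, max 21) hi=[46] (size 1, min 46) -> median=21
Step 4: insert 18 -> lo=[5, 18] (size 2, max 18) hi=[21, 46] (size 2, min 21) -> median=19.5
Step 5: insert 32 -> lo=[5, 18, 21] (size 3, max 21) hi=[32, 46] (size 2, min 32) -> median=21
Step 6: insert 12 -> lo=[5, 12, 18] (size 3, max 18) hi=[21, 32, 46] (size 3, min 21) -> median=19.5
Step 7: insert 1 -> lo=[1, 5, 12, 18] (size 4, max 18) hi=[21, 32, 46] (size 3, min 21) -> median=18
Step 8: insert 12 -> lo=[1, 5, 12, 12] (size 4, max 12) hi=[18, 21, 32, 46] (size 4, min 18) -> median=15
Step 9: insert 43 -> lo=[1, 5, 12, 12, 18] (size 5, max 18) hi=[21, 32, 43, 46] (size 4, min 21) -> median=18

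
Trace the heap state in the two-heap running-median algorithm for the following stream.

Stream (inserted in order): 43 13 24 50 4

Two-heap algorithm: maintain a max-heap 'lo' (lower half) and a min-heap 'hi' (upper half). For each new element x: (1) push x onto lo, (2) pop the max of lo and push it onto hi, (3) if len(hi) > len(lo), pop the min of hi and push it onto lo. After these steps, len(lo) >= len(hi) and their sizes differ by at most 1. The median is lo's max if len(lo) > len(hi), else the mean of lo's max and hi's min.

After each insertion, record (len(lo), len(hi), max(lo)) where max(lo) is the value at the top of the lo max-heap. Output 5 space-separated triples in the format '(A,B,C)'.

Step 1: insert 43 -> lo=[43] hi=[] -> (len(lo)=1, len(hi)=0, max(lo)=43)
Step 2: insert 13 -> lo=[13] hi=[43] -> (len(lo)=1, len(hi)=1, max(lo)=13)
Step 3: insert 24 -> lo=[13, 24] hi=[43] -> (len(lo)=2, len(hi)=1, max(lo)=24)
Step 4: insert 50 -> lo=[13, 24] hi=[43, 50] -> (len(lo)=2, len(hi)=2, max(lo)=24)
Step 5: insert 4 -> lo=[4, 13, 24] hi=[43, 50] -> (len(lo)=3, len(hi)=2, max(lo)=24)

Answer: (1,0,43) (1,1,13) (2,1,24) (2,2,24) (3,2,24)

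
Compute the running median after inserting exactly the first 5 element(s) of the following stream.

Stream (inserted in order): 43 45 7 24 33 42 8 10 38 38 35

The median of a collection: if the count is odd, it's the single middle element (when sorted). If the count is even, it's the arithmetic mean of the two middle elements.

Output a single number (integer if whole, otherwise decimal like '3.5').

Step 1: insert 43 -> lo=[43] (size 1, max 43) hi=[] (size 0) -> median=43
Step 2: insert 45 -> lo=[43] (size 1, max 43) hi=[45] (size 1, min 45) -> median=44
Step 3: insert 7 -> lo=[7, 43] (size 2, max 43) hi=[45] (size 1, min 45) -> median=43
Step 4: insert 24 -> lo=[7, 24] (size 2, max 24) hi=[43, 45] (size 2, min 43) -> median=33.5
Step 5: insert 33 -> lo=[7, 24, 33] (size 3, max 33) hi=[43, 45] (size 2, min 43) -> median=33

Answer: 33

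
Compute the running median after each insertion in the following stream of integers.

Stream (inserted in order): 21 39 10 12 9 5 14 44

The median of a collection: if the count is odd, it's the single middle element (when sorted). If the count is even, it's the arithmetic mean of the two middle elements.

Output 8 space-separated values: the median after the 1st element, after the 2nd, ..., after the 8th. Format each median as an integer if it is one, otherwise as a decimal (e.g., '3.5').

Step 1: insert 21 -> lo=[21] (size 1, max 21) hi=[] (size 0) -> median=21
Step 2: insert 39 -> lo=[21] (size 1, max 21) hi=[39] (size 1, min 39) -> median=30
Step 3: insert 10 -> lo=[10, 21] (size 2, max 21) hi=[39] (size 1, min 39) -> median=21
Step 4: insert 12 -> lo=[10, 12] (size 2, max 12) hi=[21, 39] (size 2, min 21) -> median=16.5
Step 5: insert 9 -> lo=[9, 10, 12] (size 3, max 12) hi=[21, 39] (size 2, min 21) -> median=12
Step 6: insert 5 -> lo=[5, 9, 10] (size 3, max 10) hi=[12, 21, 39] (size 3, min 12) -> median=11
Step 7: insert 14 -> lo=[5, 9, 10, 12] (size 4, max 12) hi=[14, 21, 39] (size 3, min 14) -> median=12
Step 8: insert 44 -> lo=[5, 9, 10, 12] (size 4, max 12) hi=[14, 21, 39, 44] (size 4, min 14) -> median=13

Answer: 21 30 21 16.5 12 11 12 13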